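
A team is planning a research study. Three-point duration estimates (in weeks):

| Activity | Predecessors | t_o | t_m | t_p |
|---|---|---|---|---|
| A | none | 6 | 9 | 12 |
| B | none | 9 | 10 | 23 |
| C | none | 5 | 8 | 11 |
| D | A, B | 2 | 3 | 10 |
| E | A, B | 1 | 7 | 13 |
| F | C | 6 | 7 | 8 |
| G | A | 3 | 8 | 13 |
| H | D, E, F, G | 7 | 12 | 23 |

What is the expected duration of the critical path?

32 weeks

te_A = (6 + 4·9 + 12)/6 = 54/6 = 9
te_B = (9 + 4·10 + 23)/6 = 72/6 = 12
te_C = (5 + 4·8 + 11)/6 = 48/6 = 8
te_D = (2 + 4·3 + 10)/6 = 24/6 = 4
te_E = (1 + 4·7 + 13)/6 = 42/6 = 7
te_F = (6 + 4·7 + 8)/6 = 42/6 = 7
te_G = (3 + 4·8 + 13)/6 = 48/6 = 8
te_H = (7 + 4·12 + 23)/6 = 78/6 = 13

Forward pass:
ES_A = 0; EF_A = 9
ES_B = 0; EF_B = 12
ES_C = 0; EF_C = 8
ES_D = max(EF_A=9, EF_B=12) = 12; EF_D = 12+4 = 16
ES_E = max(EF_A=9, EF_B=12) = 12; EF_E = 12+7 = 19
ES_F = 8; EF_F = 8+7 = 15
ES_G = 9; EF_G = 9+8 = 17
ES_H = max(EF_D=16, EF_E=19, EF_F=15, EF_G=17) = 19; EF_H = 19+13 = 32
Expected project duration μ = 32 weeks. Critical path: B → E → H.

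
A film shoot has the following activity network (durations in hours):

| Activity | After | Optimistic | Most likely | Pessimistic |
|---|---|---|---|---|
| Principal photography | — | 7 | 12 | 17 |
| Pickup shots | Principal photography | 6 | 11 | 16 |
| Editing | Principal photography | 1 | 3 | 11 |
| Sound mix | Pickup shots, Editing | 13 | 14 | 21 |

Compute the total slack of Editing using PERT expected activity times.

7 hours

te_Principal photography = (7 + 4·12 + 17)/6 = 72/6 = 12
te_Pickup shots = (6 + 4·11 + 16)/6 = 66/6 = 11
te_Editing = (1 + 4·3 + 11)/6 = 24/6 = 4
te_Sound mix = (13 + 4·14 + 21)/6 = 90/6 = 15

Forward pass:
ES_Principal photography = 0; EF_Principal photography = 12
ES_Pickup shots = 12; EF_Pickup shots = 12+11 = 23
ES_Editing = 12; EF_Editing = 12+4 = 16
ES_Sound mix = max(EF_Pickup shots=23, EF_Editing=16) = 23; EF_Sound mix = 23+15 = 38
Expected project duration μ = 38 hours. Critical path: Principal photography → Pickup shots → Sound mix.

Backward pass:
LF_Sound mix = 38; LS_Sound mix = 38−15 = 23
LF_Editing = LS_Sound mix = 23; LS_Editing = 23−4 = 19
LF_Pickup shots = LS_Sound mix = 23; LS_Pickup shots = 23−11 = 12
LF_Principal photography = min(LS_Pickup shots=12, LS_Editing=19) = 12; LS_Principal photography = 12−12 = 0
Slack_Editing = LS_Editing − ES_Editing = 19 − 12 = 7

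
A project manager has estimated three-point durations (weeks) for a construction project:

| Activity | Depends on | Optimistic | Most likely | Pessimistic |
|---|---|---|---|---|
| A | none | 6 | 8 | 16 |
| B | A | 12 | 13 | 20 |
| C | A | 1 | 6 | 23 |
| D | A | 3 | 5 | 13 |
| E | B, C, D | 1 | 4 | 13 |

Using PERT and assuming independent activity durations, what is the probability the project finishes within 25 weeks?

0.153

te_A = (6 + 4·8 + 16)/6 = 54/6 = 9; σ²_A = ((16−6)/6)² = 2.778
te_B = (12 + 4·13 + 20)/6 = 84/6 = 14; σ²_B = ((20−12)/6)² = 1.778
te_C = (1 + 4·6 + 23)/6 = 48/6 = 8; σ²_C = ((23−1)/6)² = 13.444
te_D = (3 + 4·5 + 13)/6 = 36/6 = 6; σ²_D = ((13−3)/6)² = 2.778
te_E = (1 + 4·4 + 13)/6 = 30/6 = 5; σ²_E = ((13−1)/6)² = 4.000

Forward pass:
ES_A = 0; EF_A = 9
ES_B = 9; EF_B = 9+14 = 23
ES_C = 9; EF_C = 9+8 = 17
ES_D = 9; EF_D = 9+6 = 15
ES_E = max(EF_B=23, EF_C=17, EF_D=15) = 23; EF_E = 23+5 = 28
Expected project duration μ = 28 weeks. Critical path: A → B → E.

Variance along critical path = 2.778 + 1.778 + 4.000 = 8.556; σ = √8.556 = 2.925 weeks.
Z = (25 − 28) / 2.925 = -1.026
P(T ≤ 25) = Φ(-1.026) ≈ 0.153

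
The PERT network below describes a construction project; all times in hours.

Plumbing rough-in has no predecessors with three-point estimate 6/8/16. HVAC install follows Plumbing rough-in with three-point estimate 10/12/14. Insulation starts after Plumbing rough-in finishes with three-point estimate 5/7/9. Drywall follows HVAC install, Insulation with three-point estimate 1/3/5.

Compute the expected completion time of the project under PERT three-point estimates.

te_Plumbing rough-in = (6 + 4·8 + 16)/6 = 54/6 = 9
te_HVAC install = (10 + 4·12 + 14)/6 = 72/6 = 12
te_Insulation = (5 + 4·7 + 9)/6 = 42/6 = 7
te_Drywall = (1 + 4·3 + 5)/6 = 18/6 = 3

Forward pass:
ES_Plumbing rough-in = 0; EF_Plumbing rough-in = 9
ES_HVAC install = 9; EF_HVAC install = 9+12 = 21
ES_Insulation = 9; EF_Insulation = 9+7 = 16
ES_Drywall = max(EF_HVAC install=21, EF_Insulation=16) = 21; EF_Drywall = 21+3 = 24
Expected project duration μ = 24 hours. Critical path: Plumbing rough-in → HVAC install → Drywall.

24 hours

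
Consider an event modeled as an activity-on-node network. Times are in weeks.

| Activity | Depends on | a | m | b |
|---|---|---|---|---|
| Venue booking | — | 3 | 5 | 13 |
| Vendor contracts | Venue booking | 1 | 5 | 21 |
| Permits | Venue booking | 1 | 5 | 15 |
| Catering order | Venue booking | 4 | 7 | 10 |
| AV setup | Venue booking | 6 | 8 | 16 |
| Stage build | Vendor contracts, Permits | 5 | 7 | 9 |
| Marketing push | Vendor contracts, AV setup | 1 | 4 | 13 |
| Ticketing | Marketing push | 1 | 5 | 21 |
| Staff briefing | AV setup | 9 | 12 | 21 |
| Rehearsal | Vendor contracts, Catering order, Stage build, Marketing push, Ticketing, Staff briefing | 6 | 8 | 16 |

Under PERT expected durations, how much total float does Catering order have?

15 weeks

te_Venue booking = (3 + 4·5 + 13)/6 = 36/6 = 6
te_Vendor contracts = (1 + 4·5 + 21)/6 = 42/6 = 7
te_Permits = (1 + 4·5 + 15)/6 = 36/6 = 6
te_Catering order = (4 + 4·7 + 10)/6 = 42/6 = 7
te_AV setup = (6 + 4·8 + 16)/6 = 54/6 = 9
te_Stage build = (5 + 4·7 + 9)/6 = 42/6 = 7
te_Marketing push = (1 + 4·4 + 13)/6 = 30/6 = 5
te_Ticketing = (1 + 4·5 + 21)/6 = 42/6 = 7
te_Staff briefing = (9 + 4·12 + 21)/6 = 78/6 = 13
te_Rehearsal = (6 + 4·8 + 16)/6 = 54/6 = 9

Forward pass:
ES_Venue booking = 0; EF_Venue booking = 6
ES_Vendor contracts = 6; EF_Vendor contracts = 6+7 = 13
ES_Permits = 6; EF_Permits = 6+6 = 12
ES_Catering order = 6; EF_Catering order = 6+7 = 13
ES_AV setup = 6; EF_AV setup = 6+9 = 15
ES_Stage build = max(EF_Vendor contracts=13, EF_Permits=12) = 13; EF_Stage build = 13+7 = 20
ES_Marketing push = max(EF_Vendor contracts=13, EF_AV setup=15) = 15; EF_Marketing push = 15+5 = 20
ES_Ticketing = 20; EF_Ticketing = 20+7 = 27
ES_Staff briefing = 15; EF_Staff briefing = 15+13 = 28
ES_Rehearsal = max(EF_Vendor contracts=13, EF_Catering order=13, EF_Stage build=20, EF_Marketing push=20, EF_Ticketing=27, EF_Staff briefing=28) = 28; EF_Rehearsal = 28+9 = 37
Expected project duration μ = 37 weeks. Critical path: Venue booking → AV setup → Staff briefing → Rehearsal.

Backward pass:
LF_Rehearsal = 37; LS_Rehearsal = 37−9 = 28
LF_Staff briefing = LS_Rehearsal = 28; LS_Staff briefing = 28−13 = 15
LF_Ticketing = LS_Rehearsal = 28; LS_Ticketing = 28−7 = 21
LF_Marketing push = min(LS_Ticketing=21, LS_Rehearsal=28) = 21; LS_Marketing push = 21−5 = 16
LF_Stage build = LS_Rehearsal = 28; LS_Stage build = 28−7 = 21
LF_AV setup = min(LS_Marketing push=16, LS_Staff briefing=15) = 15; LS_AV setup = 15−9 = 6
LF_Catering order = LS_Rehearsal = 28; LS_Catering order = 28−7 = 21
LF_Permits = LS_Stage build = 21; LS_Permits = 21−6 = 15
LF_Vendor contracts = min(LS_Stage build=21, LS_Marketing push=16, LS_Rehearsal=28) = 16; LS_Vendor contracts = 16−7 = 9
LF_Venue booking = min(LS_Vendor contracts=9, LS_Permits=15, LS_Catering order=21, LS_AV setup=6) = 6; LS_Venue booking = 6−6 = 0
Slack_Catering order = LS_Catering order − ES_Catering order = 21 − 6 = 15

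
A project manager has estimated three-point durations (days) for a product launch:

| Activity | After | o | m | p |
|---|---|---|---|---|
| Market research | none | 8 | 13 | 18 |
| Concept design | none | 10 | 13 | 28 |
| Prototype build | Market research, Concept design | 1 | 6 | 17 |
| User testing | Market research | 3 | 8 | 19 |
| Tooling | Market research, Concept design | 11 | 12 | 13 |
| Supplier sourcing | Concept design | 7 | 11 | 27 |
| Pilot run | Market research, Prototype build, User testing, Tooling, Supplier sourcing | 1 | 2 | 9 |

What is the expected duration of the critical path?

te_Market research = (8 + 4·13 + 18)/6 = 78/6 = 13
te_Concept design = (10 + 4·13 + 28)/6 = 90/6 = 15
te_Prototype build = (1 + 4·6 + 17)/6 = 42/6 = 7
te_User testing = (3 + 4·8 + 19)/6 = 54/6 = 9
te_Tooling = (11 + 4·12 + 13)/6 = 72/6 = 12
te_Supplier sourcing = (7 + 4·11 + 27)/6 = 78/6 = 13
te_Pilot run = (1 + 4·2 + 9)/6 = 18/6 = 3

Forward pass:
ES_Market research = 0; EF_Market research = 13
ES_Concept design = 0; EF_Concept design = 15
ES_Prototype build = max(EF_Market research=13, EF_Concept design=15) = 15; EF_Prototype build = 15+7 = 22
ES_User testing = 13; EF_User testing = 13+9 = 22
ES_Tooling = max(EF_Market research=13, EF_Concept design=15) = 15; EF_Tooling = 15+12 = 27
ES_Supplier sourcing = 15; EF_Supplier sourcing = 15+13 = 28
ES_Pilot run = max(EF_Market research=13, EF_Prototype build=22, EF_User testing=22, EF_Tooling=27, EF_Supplier sourcing=28) = 28; EF_Pilot run = 28+3 = 31
Expected project duration μ = 31 days. Critical path: Concept design → Supplier sourcing → Pilot run.

31 days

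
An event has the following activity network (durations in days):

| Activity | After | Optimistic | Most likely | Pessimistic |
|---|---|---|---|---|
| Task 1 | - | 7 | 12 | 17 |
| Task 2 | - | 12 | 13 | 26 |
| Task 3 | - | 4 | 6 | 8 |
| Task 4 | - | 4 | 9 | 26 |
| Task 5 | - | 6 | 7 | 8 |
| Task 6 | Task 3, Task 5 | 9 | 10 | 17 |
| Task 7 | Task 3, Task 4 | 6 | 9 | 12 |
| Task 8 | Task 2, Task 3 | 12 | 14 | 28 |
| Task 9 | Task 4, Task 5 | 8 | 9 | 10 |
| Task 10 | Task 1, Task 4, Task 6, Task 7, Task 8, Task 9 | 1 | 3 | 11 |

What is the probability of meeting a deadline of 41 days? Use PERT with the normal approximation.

te_Task 1 = (7 + 4·12 + 17)/6 = 72/6 = 12; σ²_Task 1 = ((17−7)/6)² = 2.778
te_Task 2 = (12 + 4·13 + 26)/6 = 90/6 = 15; σ²_Task 2 = ((26−12)/6)² = 5.444
te_Task 3 = (4 + 4·6 + 8)/6 = 36/6 = 6; σ²_Task 3 = ((8−4)/6)² = 0.444
te_Task 4 = (4 + 4·9 + 26)/6 = 66/6 = 11; σ²_Task 4 = ((26−4)/6)² = 13.444
te_Task 5 = (6 + 4·7 + 8)/6 = 42/6 = 7; σ²_Task 5 = ((8−6)/6)² = 0.111
te_Task 6 = (9 + 4·10 + 17)/6 = 66/6 = 11; σ²_Task 6 = ((17−9)/6)² = 1.778
te_Task 7 = (6 + 4·9 + 12)/6 = 54/6 = 9; σ²_Task 7 = ((12−6)/6)² = 1.000
te_Task 8 = (12 + 4·14 + 28)/6 = 96/6 = 16; σ²_Task 8 = ((28−12)/6)² = 7.111
te_Task 9 = (8 + 4·9 + 10)/6 = 54/6 = 9; σ²_Task 9 = ((10−8)/6)² = 0.111
te_Task 10 = (1 + 4·3 + 11)/6 = 24/6 = 4; σ²_Task 10 = ((11−1)/6)² = 2.778

Forward pass:
ES_Task 1 = 0; EF_Task 1 = 12
ES_Task 2 = 0; EF_Task 2 = 15
ES_Task 3 = 0; EF_Task 3 = 6
ES_Task 4 = 0; EF_Task 4 = 11
ES_Task 5 = 0; EF_Task 5 = 7
ES_Task 6 = max(EF_Task 3=6, EF_Task 5=7) = 7; EF_Task 6 = 7+11 = 18
ES_Task 7 = max(EF_Task 3=6, EF_Task 4=11) = 11; EF_Task 7 = 11+9 = 20
ES_Task 8 = max(EF_Task 2=15, EF_Task 3=6) = 15; EF_Task 8 = 15+16 = 31
ES_Task 9 = max(EF_Task 4=11, EF_Task 5=7) = 11; EF_Task 9 = 11+9 = 20
ES_Task 10 = max(EF_Task 1=12, EF_Task 4=11, EF_Task 6=18, EF_Task 7=20, EF_Task 8=31, EF_Task 9=20) = 31; EF_Task 10 = 31+4 = 35
Expected project duration μ = 35 days. Critical path: Task 2 → Task 8 → Task 10.

Variance along critical path = 5.444 + 7.111 + 2.778 = 15.333; σ = √15.333 = 3.916 days.
Z = (41 − 35) / 3.916 = 1.532
P(T ≤ 41) = Φ(1.532) ≈ 0.937

0.937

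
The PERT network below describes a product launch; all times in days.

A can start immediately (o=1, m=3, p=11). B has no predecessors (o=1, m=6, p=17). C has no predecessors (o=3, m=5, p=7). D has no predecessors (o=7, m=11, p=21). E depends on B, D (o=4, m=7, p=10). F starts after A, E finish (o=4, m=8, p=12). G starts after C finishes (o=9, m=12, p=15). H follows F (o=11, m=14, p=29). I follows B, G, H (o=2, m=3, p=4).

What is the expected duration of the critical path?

46 days

te_A = (1 + 4·3 + 11)/6 = 24/6 = 4
te_B = (1 + 4·6 + 17)/6 = 42/6 = 7
te_C = (3 + 4·5 + 7)/6 = 30/6 = 5
te_D = (7 + 4·11 + 21)/6 = 72/6 = 12
te_E = (4 + 4·7 + 10)/6 = 42/6 = 7
te_F = (4 + 4·8 + 12)/6 = 48/6 = 8
te_G = (9 + 4·12 + 15)/6 = 72/6 = 12
te_H = (11 + 4·14 + 29)/6 = 96/6 = 16
te_I = (2 + 4·3 + 4)/6 = 18/6 = 3

Forward pass:
ES_A = 0; EF_A = 4
ES_B = 0; EF_B = 7
ES_C = 0; EF_C = 5
ES_D = 0; EF_D = 12
ES_E = max(EF_B=7, EF_D=12) = 12; EF_E = 12+7 = 19
ES_F = max(EF_A=4, EF_E=19) = 19; EF_F = 19+8 = 27
ES_G = 5; EF_G = 5+12 = 17
ES_H = 27; EF_H = 27+16 = 43
ES_I = max(EF_B=7, EF_G=17, EF_H=43) = 43; EF_I = 43+3 = 46
Expected project duration μ = 46 days. Critical path: D → E → F → H → I.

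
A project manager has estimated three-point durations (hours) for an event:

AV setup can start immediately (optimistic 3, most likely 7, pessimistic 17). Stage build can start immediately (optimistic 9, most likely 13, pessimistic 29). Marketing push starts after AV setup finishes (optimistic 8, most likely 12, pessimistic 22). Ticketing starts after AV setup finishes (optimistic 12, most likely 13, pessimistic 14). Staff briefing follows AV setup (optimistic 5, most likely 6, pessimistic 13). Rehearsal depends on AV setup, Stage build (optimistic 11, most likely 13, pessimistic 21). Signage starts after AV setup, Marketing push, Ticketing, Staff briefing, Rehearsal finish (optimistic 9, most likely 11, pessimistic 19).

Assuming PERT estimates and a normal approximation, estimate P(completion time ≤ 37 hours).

te_AV setup = (3 + 4·7 + 17)/6 = 48/6 = 8; σ²_AV setup = ((17−3)/6)² = 5.444
te_Stage build = (9 + 4·13 + 29)/6 = 90/6 = 15; σ²_Stage build = ((29−9)/6)² = 11.111
te_Marketing push = (8 + 4·12 + 22)/6 = 78/6 = 13; σ²_Marketing push = ((22−8)/6)² = 5.444
te_Ticketing = (12 + 4·13 + 14)/6 = 78/6 = 13; σ²_Ticketing = ((14−12)/6)² = 0.111
te_Staff briefing = (5 + 4·6 + 13)/6 = 42/6 = 7; σ²_Staff briefing = ((13−5)/6)² = 1.778
te_Rehearsal = (11 + 4·13 + 21)/6 = 84/6 = 14; σ²_Rehearsal = ((21−11)/6)² = 2.778
te_Signage = (9 + 4·11 + 19)/6 = 72/6 = 12; σ²_Signage = ((19−9)/6)² = 2.778

Forward pass:
ES_AV setup = 0; EF_AV setup = 8
ES_Stage build = 0; EF_Stage build = 15
ES_Marketing push = 8; EF_Marketing push = 8+13 = 21
ES_Ticketing = 8; EF_Ticketing = 8+13 = 21
ES_Staff briefing = 8; EF_Staff briefing = 8+7 = 15
ES_Rehearsal = max(EF_AV setup=8, EF_Stage build=15) = 15; EF_Rehearsal = 15+14 = 29
ES_Signage = max(EF_AV setup=8, EF_Marketing push=21, EF_Ticketing=21, EF_Staff briefing=15, EF_Rehearsal=29) = 29; EF_Signage = 29+12 = 41
Expected project duration μ = 41 hours. Critical path: Stage build → Rehearsal → Signage.

Variance along critical path = 11.111 + 2.778 + 2.778 = 16.667; σ = √16.667 = 4.082 hours.
Z = (37 − 41) / 4.082 = -0.980
P(T ≤ 37) = Φ(-0.980) ≈ 0.164

0.164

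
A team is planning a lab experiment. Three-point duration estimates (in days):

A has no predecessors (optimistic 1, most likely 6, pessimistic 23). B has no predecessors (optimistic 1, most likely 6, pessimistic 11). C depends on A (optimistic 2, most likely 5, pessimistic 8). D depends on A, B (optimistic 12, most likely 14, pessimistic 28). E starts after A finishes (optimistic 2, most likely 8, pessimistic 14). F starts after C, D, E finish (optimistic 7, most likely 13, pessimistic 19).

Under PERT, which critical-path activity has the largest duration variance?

te_A = (1 + 4·6 + 23)/6 = 48/6 = 8; σ²_A = ((23−1)/6)² = 13.444
te_B = (1 + 4·6 + 11)/6 = 36/6 = 6; σ²_B = ((11−1)/6)² = 2.778
te_C = (2 + 4·5 + 8)/6 = 30/6 = 5; σ²_C = ((8−2)/6)² = 1.000
te_D = (12 + 4·14 + 28)/6 = 96/6 = 16; σ²_D = ((28−12)/6)² = 7.111
te_E = (2 + 4·8 + 14)/6 = 48/6 = 8; σ²_E = ((14−2)/6)² = 4.000
te_F = (7 + 4·13 + 19)/6 = 78/6 = 13; σ²_F = ((19−7)/6)² = 4.000

Forward pass:
ES_A = 0; EF_A = 8
ES_B = 0; EF_B = 6
ES_C = 8; EF_C = 8+5 = 13
ES_D = max(EF_A=8, EF_B=6) = 8; EF_D = 8+16 = 24
ES_E = 8; EF_E = 8+8 = 16
ES_F = max(EF_C=13, EF_D=24, EF_E=16) = 24; EF_F = 24+13 = 37
Expected project duration μ = 37 days. Critical path: A → D → F.

Variances on critical path: σ²_A=13.444, σ²_D=7.111, σ²_F=4.000.
Largest is σ²_A = 13.444.

A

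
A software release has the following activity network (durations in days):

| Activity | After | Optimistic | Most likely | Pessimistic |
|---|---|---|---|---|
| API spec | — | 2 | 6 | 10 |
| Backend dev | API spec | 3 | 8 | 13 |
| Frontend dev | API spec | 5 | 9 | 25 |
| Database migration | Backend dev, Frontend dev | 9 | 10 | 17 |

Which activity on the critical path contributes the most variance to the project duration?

Frontend dev

te_API spec = (2 + 4·6 + 10)/6 = 36/6 = 6; σ²_API spec = ((10−2)/6)² = 1.778
te_Backend dev = (3 + 4·8 + 13)/6 = 48/6 = 8; σ²_Backend dev = ((13−3)/6)² = 2.778
te_Frontend dev = (5 + 4·9 + 25)/6 = 66/6 = 11; σ²_Frontend dev = ((25−5)/6)² = 11.111
te_Database migration = (9 + 4·10 + 17)/6 = 66/6 = 11; σ²_Database migration = ((17−9)/6)² = 1.778

Forward pass:
ES_API spec = 0; EF_API spec = 6
ES_Backend dev = 6; EF_Backend dev = 6+8 = 14
ES_Frontend dev = 6; EF_Frontend dev = 6+11 = 17
ES_Database migration = max(EF_Backend dev=14, EF_Frontend dev=17) = 17; EF_Database migration = 17+11 = 28
Expected project duration μ = 28 days. Critical path: API spec → Frontend dev → Database migration.

Variances on critical path: σ²_API spec=1.778, σ²_Frontend dev=11.111, σ²_Database migration=1.778.
Largest is σ²_Frontend dev = 11.111.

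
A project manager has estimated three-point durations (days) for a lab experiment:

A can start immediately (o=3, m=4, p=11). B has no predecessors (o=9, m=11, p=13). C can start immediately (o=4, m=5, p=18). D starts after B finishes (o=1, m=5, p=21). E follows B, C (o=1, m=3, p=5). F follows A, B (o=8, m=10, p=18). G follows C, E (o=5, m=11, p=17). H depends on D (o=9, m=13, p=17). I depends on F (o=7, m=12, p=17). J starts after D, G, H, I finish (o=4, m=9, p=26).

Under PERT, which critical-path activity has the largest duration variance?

te_A = (3 + 4·4 + 11)/6 = 30/6 = 5; σ²_A = ((11−3)/6)² = 1.778
te_B = (9 + 4·11 + 13)/6 = 66/6 = 11; σ²_B = ((13−9)/6)² = 0.444
te_C = (4 + 4·5 + 18)/6 = 42/6 = 7; σ²_C = ((18−4)/6)² = 5.444
te_D = (1 + 4·5 + 21)/6 = 42/6 = 7; σ²_D = ((21−1)/6)² = 11.111
te_E = (1 + 4·3 + 5)/6 = 18/6 = 3; σ²_E = ((5−1)/6)² = 0.444
te_F = (8 + 4·10 + 18)/6 = 66/6 = 11; σ²_F = ((18−8)/6)² = 2.778
te_G = (5 + 4·11 + 17)/6 = 66/6 = 11; σ²_G = ((17−5)/6)² = 4.000
te_H = (9 + 4·13 + 17)/6 = 78/6 = 13; σ²_H = ((17−9)/6)² = 1.778
te_I = (7 + 4·12 + 17)/6 = 72/6 = 12; σ²_I = ((17−7)/6)² = 2.778
te_J = (4 + 4·9 + 26)/6 = 66/6 = 11; σ²_J = ((26−4)/6)² = 13.444

Forward pass:
ES_A = 0; EF_A = 5
ES_B = 0; EF_B = 11
ES_C = 0; EF_C = 7
ES_D = 11; EF_D = 11+7 = 18
ES_E = max(EF_B=11, EF_C=7) = 11; EF_E = 11+3 = 14
ES_F = max(EF_A=5, EF_B=11) = 11; EF_F = 11+11 = 22
ES_G = max(EF_C=7, EF_E=14) = 14; EF_G = 14+11 = 25
ES_H = 18; EF_H = 18+13 = 31
ES_I = 22; EF_I = 22+12 = 34
ES_J = max(EF_D=18, EF_G=25, EF_H=31, EF_I=34) = 34; EF_J = 34+11 = 45
Expected project duration μ = 45 days. Critical path: B → F → I → J.

Variances on critical path: σ²_B=0.444, σ²_F=2.778, σ²_I=2.778, σ²_J=13.444.
Largest is σ²_J = 13.444.

J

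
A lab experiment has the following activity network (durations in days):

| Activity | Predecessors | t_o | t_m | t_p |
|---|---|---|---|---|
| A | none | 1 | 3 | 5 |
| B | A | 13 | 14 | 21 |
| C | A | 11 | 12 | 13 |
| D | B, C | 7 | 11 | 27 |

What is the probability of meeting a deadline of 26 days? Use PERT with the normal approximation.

0.085

te_A = (1 + 4·3 + 5)/6 = 18/6 = 3; σ²_A = ((5−1)/6)² = 0.444
te_B = (13 + 4·14 + 21)/6 = 90/6 = 15; σ²_B = ((21−13)/6)² = 1.778
te_C = (11 + 4·12 + 13)/6 = 72/6 = 12; σ²_C = ((13−11)/6)² = 0.111
te_D = (7 + 4·11 + 27)/6 = 78/6 = 13; σ²_D = ((27−7)/6)² = 11.111

Forward pass:
ES_A = 0; EF_A = 3
ES_B = 3; EF_B = 3+15 = 18
ES_C = 3; EF_C = 3+12 = 15
ES_D = max(EF_B=18, EF_C=15) = 18; EF_D = 18+13 = 31
Expected project duration μ = 31 days. Critical path: A → B → D.

Variance along critical path = 0.444 + 1.778 + 11.111 = 13.333; σ = √13.333 = 3.651 days.
Z = (26 − 31) / 3.651 = -1.369
P(T ≤ 26) = Φ(-1.369) ≈ 0.085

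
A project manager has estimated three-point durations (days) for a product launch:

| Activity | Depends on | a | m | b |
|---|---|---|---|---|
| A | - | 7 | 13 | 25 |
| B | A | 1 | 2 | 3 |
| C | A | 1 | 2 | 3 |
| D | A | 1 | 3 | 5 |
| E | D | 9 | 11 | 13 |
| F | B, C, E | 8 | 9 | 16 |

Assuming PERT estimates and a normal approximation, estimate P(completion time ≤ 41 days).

0.810

te_A = (7 + 4·13 + 25)/6 = 84/6 = 14; σ²_A = ((25−7)/6)² = 9.000
te_B = (1 + 4·2 + 3)/6 = 12/6 = 2; σ²_B = ((3−1)/6)² = 0.111
te_C = (1 + 4·2 + 3)/6 = 12/6 = 2; σ²_C = ((3−1)/6)² = 0.111
te_D = (1 + 4·3 + 5)/6 = 18/6 = 3; σ²_D = ((5−1)/6)² = 0.444
te_E = (9 + 4·11 + 13)/6 = 66/6 = 11; σ²_E = ((13−9)/6)² = 0.444
te_F = (8 + 4·9 + 16)/6 = 60/6 = 10; σ²_F = ((16−8)/6)² = 1.778

Forward pass:
ES_A = 0; EF_A = 14
ES_B = 14; EF_B = 14+2 = 16
ES_C = 14; EF_C = 14+2 = 16
ES_D = 14; EF_D = 14+3 = 17
ES_E = 17; EF_E = 17+11 = 28
ES_F = max(EF_B=16, EF_C=16, EF_E=28) = 28; EF_F = 28+10 = 38
Expected project duration μ = 38 days. Critical path: A → D → E → F.

Variance along critical path = 9.000 + 0.444 + 0.444 + 1.778 = 11.667; σ = √11.667 = 3.416 days.
Z = (41 − 38) / 3.416 = 0.878
P(T ≤ 41) = Φ(0.878) ≈ 0.810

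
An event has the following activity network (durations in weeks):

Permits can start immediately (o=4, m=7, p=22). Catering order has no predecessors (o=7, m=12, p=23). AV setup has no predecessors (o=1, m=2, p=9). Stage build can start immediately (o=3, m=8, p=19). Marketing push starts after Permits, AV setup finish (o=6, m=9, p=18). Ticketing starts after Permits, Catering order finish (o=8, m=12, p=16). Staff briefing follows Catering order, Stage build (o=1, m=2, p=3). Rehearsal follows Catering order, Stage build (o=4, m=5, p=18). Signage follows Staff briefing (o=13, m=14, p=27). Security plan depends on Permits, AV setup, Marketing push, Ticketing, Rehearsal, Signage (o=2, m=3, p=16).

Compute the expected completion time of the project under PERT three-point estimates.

36 weeks

te_Permits = (4 + 4·7 + 22)/6 = 54/6 = 9
te_Catering order = (7 + 4·12 + 23)/6 = 78/6 = 13
te_AV setup = (1 + 4·2 + 9)/6 = 18/6 = 3
te_Stage build = (3 + 4·8 + 19)/6 = 54/6 = 9
te_Marketing push = (6 + 4·9 + 18)/6 = 60/6 = 10
te_Ticketing = (8 + 4·12 + 16)/6 = 72/6 = 12
te_Staff briefing = (1 + 4·2 + 3)/6 = 12/6 = 2
te_Rehearsal = (4 + 4·5 + 18)/6 = 42/6 = 7
te_Signage = (13 + 4·14 + 27)/6 = 96/6 = 16
te_Security plan = (2 + 4·3 + 16)/6 = 30/6 = 5

Forward pass:
ES_Permits = 0; EF_Permits = 9
ES_Catering order = 0; EF_Catering order = 13
ES_AV setup = 0; EF_AV setup = 3
ES_Stage build = 0; EF_Stage build = 9
ES_Marketing push = max(EF_Permits=9, EF_AV setup=3) = 9; EF_Marketing push = 9+10 = 19
ES_Ticketing = max(EF_Permits=9, EF_Catering order=13) = 13; EF_Ticketing = 13+12 = 25
ES_Staff briefing = max(EF_Catering order=13, EF_Stage build=9) = 13; EF_Staff briefing = 13+2 = 15
ES_Rehearsal = max(EF_Catering order=13, EF_Stage build=9) = 13; EF_Rehearsal = 13+7 = 20
ES_Signage = 15; EF_Signage = 15+16 = 31
ES_Security plan = max(EF_Permits=9, EF_AV setup=3, EF_Marketing push=19, EF_Ticketing=25, EF_Rehearsal=20, EF_Signage=31) = 31; EF_Security plan = 31+5 = 36
Expected project duration μ = 36 weeks. Critical path: Catering order → Staff briefing → Signage → Security plan.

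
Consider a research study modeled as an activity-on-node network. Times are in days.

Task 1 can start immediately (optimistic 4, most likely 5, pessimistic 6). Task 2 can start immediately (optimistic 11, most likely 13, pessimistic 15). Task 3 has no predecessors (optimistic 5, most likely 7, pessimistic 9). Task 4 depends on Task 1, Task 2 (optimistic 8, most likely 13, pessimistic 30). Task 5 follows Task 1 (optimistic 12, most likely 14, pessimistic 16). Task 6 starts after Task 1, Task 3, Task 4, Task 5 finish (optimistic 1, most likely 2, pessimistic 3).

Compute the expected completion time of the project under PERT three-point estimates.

te_Task 1 = (4 + 4·5 + 6)/6 = 30/6 = 5
te_Task 2 = (11 + 4·13 + 15)/6 = 78/6 = 13
te_Task 3 = (5 + 4·7 + 9)/6 = 42/6 = 7
te_Task 4 = (8 + 4·13 + 30)/6 = 90/6 = 15
te_Task 5 = (12 + 4·14 + 16)/6 = 84/6 = 14
te_Task 6 = (1 + 4·2 + 3)/6 = 12/6 = 2

Forward pass:
ES_Task 1 = 0; EF_Task 1 = 5
ES_Task 2 = 0; EF_Task 2 = 13
ES_Task 3 = 0; EF_Task 3 = 7
ES_Task 4 = max(EF_Task 1=5, EF_Task 2=13) = 13; EF_Task 4 = 13+15 = 28
ES_Task 5 = 5; EF_Task 5 = 5+14 = 19
ES_Task 6 = max(EF_Task 1=5, EF_Task 3=7, EF_Task 4=28, EF_Task 5=19) = 28; EF_Task 6 = 28+2 = 30
Expected project duration μ = 30 days. Critical path: Task 2 → Task 4 → Task 6.

30 days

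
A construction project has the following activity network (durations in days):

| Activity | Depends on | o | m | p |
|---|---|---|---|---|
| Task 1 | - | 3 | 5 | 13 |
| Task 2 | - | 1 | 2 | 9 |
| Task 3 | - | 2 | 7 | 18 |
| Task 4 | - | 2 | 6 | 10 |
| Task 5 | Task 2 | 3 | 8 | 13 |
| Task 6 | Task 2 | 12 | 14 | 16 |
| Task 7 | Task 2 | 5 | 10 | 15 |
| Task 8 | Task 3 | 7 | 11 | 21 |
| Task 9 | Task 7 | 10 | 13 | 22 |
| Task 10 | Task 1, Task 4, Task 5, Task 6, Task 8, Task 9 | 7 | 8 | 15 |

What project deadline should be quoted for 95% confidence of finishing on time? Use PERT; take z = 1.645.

te_Task 1 = (3 + 4·5 + 13)/6 = 36/6 = 6; σ²_Task 1 = ((13−3)/6)² = 2.778
te_Task 2 = (1 + 4·2 + 9)/6 = 18/6 = 3; σ²_Task 2 = ((9−1)/6)² = 1.778
te_Task 3 = (2 + 4·7 + 18)/6 = 48/6 = 8; σ²_Task 3 = ((18−2)/6)² = 7.111
te_Task 4 = (2 + 4·6 + 10)/6 = 36/6 = 6; σ²_Task 4 = ((10−2)/6)² = 1.778
te_Task 5 = (3 + 4·8 + 13)/6 = 48/6 = 8; σ²_Task 5 = ((13−3)/6)² = 2.778
te_Task 6 = (12 + 4·14 + 16)/6 = 84/6 = 14; σ²_Task 6 = ((16−12)/6)² = 0.444
te_Task 7 = (5 + 4·10 + 15)/6 = 60/6 = 10; σ²_Task 7 = ((15−5)/6)² = 2.778
te_Task 8 = (7 + 4·11 + 21)/6 = 72/6 = 12; σ²_Task 8 = ((21−7)/6)² = 5.444
te_Task 9 = (10 + 4·13 + 22)/6 = 84/6 = 14; σ²_Task 9 = ((22−10)/6)² = 4.000
te_Task 10 = (7 + 4·8 + 15)/6 = 54/6 = 9; σ²_Task 10 = ((15−7)/6)² = 1.778

Forward pass:
ES_Task 1 = 0; EF_Task 1 = 6
ES_Task 2 = 0; EF_Task 2 = 3
ES_Task 3 = 0; EF_Task 3 = 8
ES_Task 4 = 0; EF_Task 4 = 6
ES_Task 5 = 3; EF_Task 5 = 3+8 = 11
ES_Task 6 = 3; EF_Task 6 = 3+14 = 17
ES_Task 7 = 3; EF_Task 7 = 3+10 = 13
ES_Task 8 = 8; EF_Task 8 = 8+12 = 20
ES_Task 9 = 13; EF_Task 9 = 13+14 = 27
ES_Task 10 = max(EF_Task 1=6, EF_Task 4=6, EF_Task 5=11, EF_Task 6=17, EF_Task 8=20, EF_Task 9=27) = 27; EF_Task 10 = 27+9 = 36
Expected project duration μ = 36 days. Critical path: Task 2 → Task 7 → Task 9 → Task 10.

Variance along critical path = 1.778 + 2.778 + 4.000 + 1.778 = 10.333; σ = 3.215 days.
D = μ + z·σ = 36 + 1.645·3.215 = 41.3 days

41.3 days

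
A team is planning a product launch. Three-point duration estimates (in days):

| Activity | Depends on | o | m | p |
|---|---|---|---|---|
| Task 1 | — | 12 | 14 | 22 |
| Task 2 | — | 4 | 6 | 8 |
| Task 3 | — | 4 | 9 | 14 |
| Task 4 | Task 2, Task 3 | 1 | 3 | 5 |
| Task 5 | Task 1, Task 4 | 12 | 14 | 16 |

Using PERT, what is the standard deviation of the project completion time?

1.80 days

te_Task 1 = (12 + 4·14 + 22)/6 = 90/6 = 15; σ²_Task 1 = ((22−12)/6)² = 2.778
te_Task 2 = (4 + 4·6 + 8)/6 = 36/6 = 6; σ²_Task 2 = ((8−4)/6)² = 0.444
te_Task 3 = (4 + 4·9 + 14)/6 = 54/6 = 9; σ²_Task 3 = ((14−4)/6)² = 2.778
te_Task 4 = (1 + 4·3 + 5)/6 = 18/6 = 3; σ²_Task 4 = ((5−1)/6)² = 0.444
te_Task 5 = (12 + 4·14 + 16)/6 = 84/6 = 14; σ²_Task 5 = ((16−12)/6)² = 0.444

Forward pass:
ES_Task 1 = 0; EF_Task 1 = 15
ES_Task 2 = 0; EF_Task 2 = 6
ES_Task 3 = 0; EF_Task 3 = 9
ES_Task 4 = max(EF_Task 2=6, EF_Task 3=9) = 9; EF_Task 4 = 9+3 = 12
ES_Task 5 = max(EF_Task 1=15, EF_Task 4=12) = 15; EF_Task 5 = 15+14 = 29
Expected project duration μ = 29 days. Critical path: Task 1 → Task 5.

Variance along critical path = 2.778 + 0.444 = 3.222
σ = √3.222 = 1.795 days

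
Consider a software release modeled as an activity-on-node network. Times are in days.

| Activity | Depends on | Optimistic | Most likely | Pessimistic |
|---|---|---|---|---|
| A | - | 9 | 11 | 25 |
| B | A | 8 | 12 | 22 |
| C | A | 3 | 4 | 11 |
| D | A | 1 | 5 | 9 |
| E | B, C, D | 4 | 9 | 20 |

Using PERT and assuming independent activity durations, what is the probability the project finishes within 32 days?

0.184

te_A = (9 + 4·11 + 25)/6 = 78/6 = 13; σ²_A = ((25−9)/6)² = 7.111
te_B = (8 + 4·12 + 22)/6 = 78/6 = 13; σ²_B = ((22−8)/6)² = 5.444
te_C = (3 + 4·4 + 11)/6 = 30/6 = 5; σ²_C = ((11−3)/6)² = 1.778
te_D = (1 + 4·5 + 9)/6 = 30/6 = 5; σ²_D = ((9−1)/6)² = 1.778
te_E = (4 + 4·9 + 20)/6 = 60/6 = 10; σ²_E = ((20−4)/6)² = 7.111

Forward pass:
ES_A = 0; EF_A = 13
ES_B = 13; EF_B = 13+13 = 26
ES_C = 13; EF_C = 13+5 = 18
ES_D = 13; EF_D = 13+5 = 18
ES_E = max(EF_B=26, EF_C=18, EF_D=18) = 26; EF_E = 26+10 = 36
Expected project duration μ = 36 days. Critical path: A → B → E.

Variance along critical path = 7.111 + 5.444 + 7.111 = 19.667; σ = √19.667 = 4.435 days.
Z = (32 − 36) / 4.435 = -0.902
P(T ≤ 32) = Φ(-0.902) ≈ 0.184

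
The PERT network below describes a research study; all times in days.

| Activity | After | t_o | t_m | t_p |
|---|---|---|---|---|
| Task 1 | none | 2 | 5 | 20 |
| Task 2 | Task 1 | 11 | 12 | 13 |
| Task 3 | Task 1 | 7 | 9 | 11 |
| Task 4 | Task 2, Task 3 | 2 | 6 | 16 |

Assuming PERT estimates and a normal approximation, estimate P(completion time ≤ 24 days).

te_Task 1 = (2 + 4·5 + 20)/6 = 42/6 = 7; σ²_Task 1 = ((20−2)/6)² = 9.000
te_Task 2 = (11 + 4·12 + 13)/6 = 72/6 = 12; σ²_Task 2 = ((13−11)/6)² = 0.111
te_Task 3 = (7 + 4·9 + 11)/6 = 54/6 = 9; σ²_Task 3 = ((11−7)/6)² = 0.444
te_Task 4 = (2 + 4·6 + 16)/6 = 42/6 = 7; σ²_Task 4 = ((16−2)/6)² = 5.444

Forward pass:
ES_Task 1 = 0; EF_Task 1 = 7
ES_Task 2 = 7; EF_Task 2 = 7+12 = 19
ES_Task 3 = 7; EF_Task 3 = 7+9 = 16
ES_Task 4 = max(EF_Task 2=19, EF_Task 3=16) = 19; EF_Task 4 = 19+7 = 26
Expected project duration μ = 26 days. Critical path: Task 1 → Task 2 → Task 4.

Variance along critical path = 9.000 + 0.111 + 5.444 = 14.556; σ = √14.556 = 3.815 days.
Z = (24 − 26) / 3.815 = -0.524
P(T ≤ 24) = Φ(-0.524) ≈ 0.300

0.300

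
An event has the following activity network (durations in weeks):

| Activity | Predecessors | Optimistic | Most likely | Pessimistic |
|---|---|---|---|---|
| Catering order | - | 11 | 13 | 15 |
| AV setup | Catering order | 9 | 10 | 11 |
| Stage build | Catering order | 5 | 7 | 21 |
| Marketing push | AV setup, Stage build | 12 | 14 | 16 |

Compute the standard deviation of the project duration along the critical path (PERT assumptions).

1.00 weeks

te_Catering order = (11 + 4·13 + 15)/6 = 78/6 = 13; σ²_Catering order = ((15−11)/6)² = 0.444
te_AV setup = (9 + 4·10 + 11)/6 = 60/6 = 10; σ²_AV setup = ((11−9)/6)² = 0.111
te_Stage build = (5 + 4·7 + 21)/6 = 54/6 = 9; σ²_Stage build = ((21−5)/6)² = 7.111
te_Marketing push = (12 + 4·14 + 16)/6 = 84/6 = 14; σ²_Marketing push = ((16−12)/6)² = 0.444

Forward pass:
ES_Catering order = 0; EF_Catering order = 13
ES_AV setup = 13; EF_AV setup = 13+10 = 23
ES_Stage build = 13; EF_Stage build = 13+9 = 22
ES_Marketing push = max(EF_AV setup=23, EF_Stage build=22) = 23; EF_Marketing push = 23+14 = 37
Expected project duration μ = 37 weeks. Critical path: Catering order → AV setup → Marketing push.

Variance along critical path = 0.444 + 0.111 + 0.444 = 1.000
σ = √1.000 = 1.000 weeks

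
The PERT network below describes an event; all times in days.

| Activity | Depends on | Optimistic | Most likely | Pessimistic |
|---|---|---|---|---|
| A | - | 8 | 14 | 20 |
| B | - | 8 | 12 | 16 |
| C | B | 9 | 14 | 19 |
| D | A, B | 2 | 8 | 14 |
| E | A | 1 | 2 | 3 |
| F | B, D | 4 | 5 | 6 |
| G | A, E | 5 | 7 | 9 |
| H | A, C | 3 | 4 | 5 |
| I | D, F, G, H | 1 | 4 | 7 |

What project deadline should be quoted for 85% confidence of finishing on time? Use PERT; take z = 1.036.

te_A = (8 + 4·14 + 20)/6 = 84/6 = 14; σ²_A = ((20−8)/6)² = 4.000
te_B = (8 + 4·12 + 16)/6 = 72/6 = 12; σ²_B = ((16−8)/6)² = 1.778
te_C = (9 + 4·14 + 19)/6 = 84/6 = 14; σ²_C = ((19−9)/6)² = 2.778
te_D = (2 + 4·8 + 14)/6 = 48/6 = 8; σ²_D = ((14−2)/6)² = 4.000
te_E = (1 + 4·2 + 3)/6 = 12/6 = 2; σ²_E = ((3−1)/6)² = 0.111
te_F = (4 + 4·5 + 6)/6 = 30/6 = 5; σ²_F = ((6−4)/6)² = 0.111
te_G = (5 + 4·7 + 9)/6 = 42/6 = 7; σ²_G = ((9−5)/6)² = 0.444
te_H = (3 + 4·4 + 5)/6 = 24/6 = 4; σ²_H = ((5−3)/6)² = 0.111
te_I = (1 + 4·4 + 7)/6 = 24/6 = 4; σ²_I = ((7−1)/6)² = 1.000

Forward pass:
ES_A = 0; EF_A = 14
ES_B = 0; EF_B = 12
ES_C = 12; EF_C = 12+14 = 26
ES_D = max(EF_A=14, EF_B=12) = 14; EF_D = 14+8 = 22
ES_E = 14; EF_E = 14+2 = 16
ES_F = max(EF_B=12, EF_D=22) = 22; EF_F = 22+5 = 27
ES_G = max(EF_A=14, EF_E=16) = 16; EF_G = 16+7 = 23
ES_H = max(EF_A=14, EF_C=26) = 26; EF_H = 26+4 = 30
ES_I = max(EF_D=22, EF_F=27, EF_G=23, EF_H=30) = 30; EF_I = 30+4 = 34
Expected project duration μ = 34 days. Critical path: B → C → H → I.

Variance along critical path = 1.778 + 2.778 + 0.111 + 1.000 = 5.667; σ = 2.380 days.
D = μ + z·σ = 34 + 1.036·2.380 = 36.5 days

36.5 days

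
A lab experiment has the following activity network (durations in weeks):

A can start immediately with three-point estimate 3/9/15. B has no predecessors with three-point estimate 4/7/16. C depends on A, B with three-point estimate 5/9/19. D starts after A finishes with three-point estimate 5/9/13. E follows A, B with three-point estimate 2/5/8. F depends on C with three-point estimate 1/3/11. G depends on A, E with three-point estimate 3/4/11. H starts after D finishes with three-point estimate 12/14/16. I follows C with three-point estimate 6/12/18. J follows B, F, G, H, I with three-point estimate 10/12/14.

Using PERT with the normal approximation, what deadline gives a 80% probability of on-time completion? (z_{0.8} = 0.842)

46.2 weeks

te_A = (3 + 4·9 + 15)/6 = 54/6 = 9; σ²_A = ((15−3)/6)² = 4.000
te_B = (4 + 4·7 + 16)/6 = 48/6 = 8; σ²_B = ((16−4)/6)² = 4.000
te_C = (5 + 4·9 + 19)/6 = 60/6 = 10; σ²_C = ((19−5)/6)² = 5.444
te_D = (5 + 4·9 + 13)/6 = 54/6 = 9; σ²_D = ((13−5)/6)² = 1.778
te_E = (2 + 4·5 + 8)/6 = 30/6 = 5; σ²_E = ((8−2)/6)² = 1.000
te_F = (1 + 4·3 + 11)/6 = 24/6 = 4; σ²_F = ((11−1)/6)² = 2.778
te_G = (3 + 4·4 + 11)/6 = 30/6 = 5; σ²_G = ((11−3)/6)² = 1.778
te_H = (12 + 4·14 + 16)/6 = 84/6 = 14; σ²_H = ((16−12)/6)² = 0.444
te_I = (6 + 4·12 + 18)/6 = 72/6 = 12; σ²_I = ((18−6)/6)² = 4.000
te_J = (10 + 4·12 + 14)/6 = 72/6 = 12; σ²_J = ((14−10)/6)² = 0.444

Forward pass:
ES_A = 0; EF_A = 9
ES_B = 0; EF_B = 8
ES_C = max(EF_A=9, EF_B=8) = 9; EF_C = 9+10 = 19
ES_D = 9; EF_D = 9+9 = 18
ES_E = max(EF_A=9, EF_B=8) = 9; EF_E = 9+5 = 14
ES_F = 19; EF_F = 19+4 = 23
ES_G = max(EF_A=9, EF_E=14) = 14; EF_G = 14+5 = 19
ES_H = 18; EF_H = 18+14 = 32
ES_I = 19; EF_I = 19+12 = 31
ES_J = max(EF_B=8, EF_F=23, EF_G=19, EF_H=32, EF_I=31) = 32; EF_J = 32+12 = 44
Expected project duration μ = 44 weeks. Critical path: A → D → H → J.

Variance along critical path = 4.000 + 1.778 + 0.444 + 0.444 = 6.667; σ = 2.582 weeks.
D = μ + z·σ = 44 + 0.842·2.582 = 46.2 weeks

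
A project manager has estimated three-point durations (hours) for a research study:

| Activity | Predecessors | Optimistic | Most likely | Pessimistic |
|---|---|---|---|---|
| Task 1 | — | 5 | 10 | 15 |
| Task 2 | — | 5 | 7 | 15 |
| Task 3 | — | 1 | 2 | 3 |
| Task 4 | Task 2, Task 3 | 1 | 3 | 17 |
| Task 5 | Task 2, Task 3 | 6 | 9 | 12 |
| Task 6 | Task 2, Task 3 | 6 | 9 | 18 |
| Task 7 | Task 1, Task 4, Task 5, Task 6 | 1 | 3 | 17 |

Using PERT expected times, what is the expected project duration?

23 hours

te_Task 1 = (5 + 4·10 + 15)/6 = 60/6 = 10
te_Task 2 = (5 + 4·7 + 15)/6 = 48/6 = 8
te_Task 3 = (1 + 4·2 + 3)/6 = 12/6 = 2
te_Task 4 = (1 + 4·3 + 17)/6 = 30/6 = 5
te_Task 5 = (6 + 4·9 + 12)/6 = 54/6 = 9
te_Task 6 = (6 + 4·9 + 18)/6 = 60/6 = 10
te_Task 7 = (1 + 4·3 + 17)/6 = 30/6 = 5

Forward pass:
ES_Task 1 = 0; EF_Task 1 = 10
ES_Task 2 = 0; EF_Task 2 = 8
ES_Task 3 = 0; EF_Task 3 = 2
ES_Task 4 = max(EF_Task 2=8, EF_Task 3=2) = 8; EF_Task 4 = 8+5 = 13
ES_Task 5 = max(EF_Task 2=8, EF_Task 3=2) = 8; EF_Task 5 = 8+9 = 17
ES_Task 6 = max(EF_Task 2=8, EF_Task 3=2) = 8; EF_Task 6 = 8+10 = 18
ES_Task 7 = max(EF_Task 1=10, EF_Task 4=13, EF_Task 5=17, EF_Task 6=18) = 18; EF_Task 7 = 18+5 = 23
Expected project duration μ = 23 hours. Critical path: Task 2 → Task 6 → Task 7.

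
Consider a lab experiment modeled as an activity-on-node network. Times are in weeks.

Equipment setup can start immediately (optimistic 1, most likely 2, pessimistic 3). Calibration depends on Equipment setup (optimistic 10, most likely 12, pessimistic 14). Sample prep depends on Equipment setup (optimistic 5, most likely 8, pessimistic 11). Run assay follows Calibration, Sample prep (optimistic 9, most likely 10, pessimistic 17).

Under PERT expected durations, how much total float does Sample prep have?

4 weeks

te_Equipment setup = (1 + 4·2 + 3)/6 = 12/6 = 2
te_Calibration = (10 + 4·12 + 14)/6 = 72/6 = 12
te_Sample prep = (5 + 4·8 + 11)/6 = 48/6 = 8
te_Run assay = (9 + 4·10 + 17)/6 = 66/6 = 11

Forward pass:
ES_Equipment setup = 0; EF_Equipment setup = 2
ES_Calibration = 2; EF_Calibration = 2+12 = 14
ES_Sample prep = 2; EF_Sample prep = 2+8 = 10
ES_Run assay = max(EF_Calibration=14, EF_Sample prep=10) = 14; EF_Run assay = 14+11 = 25
Expected project duration μ = 25 weeks. Critical path: Equipment setup → Calibration → Run assay.

Backward pass:
LF_Run assay = 25; LS_Run assay = 25−11 = 14
LF_Sample prep = LS_Run assay = 14; LS_Sample prep = 14−8 = 6
LF_Calibration = LS_Run assay = 14; LS_Calibration = 14−12 = 2
LF_Equipment setup = min(LS_Calibration=2, LS_Sample prep=6) = 2; LS_Equipment setup = 2−2 = 0
Slack_Sample prep = LS_Sample prep − ES_Sample prep = 6 − 2 = 4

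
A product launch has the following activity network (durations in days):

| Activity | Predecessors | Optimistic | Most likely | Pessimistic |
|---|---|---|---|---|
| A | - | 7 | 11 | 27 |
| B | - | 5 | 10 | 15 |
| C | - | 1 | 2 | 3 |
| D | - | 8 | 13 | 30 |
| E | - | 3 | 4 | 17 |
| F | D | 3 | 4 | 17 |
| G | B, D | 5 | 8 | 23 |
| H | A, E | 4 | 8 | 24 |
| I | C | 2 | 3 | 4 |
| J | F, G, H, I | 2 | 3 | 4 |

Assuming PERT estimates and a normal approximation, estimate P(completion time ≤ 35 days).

0.930

te_A = (7 + 4·11 + 27)/6 = 78/6 = 13; σ²_A = ((27−7)/6)² = 11.111
te_B = (5 + 4·10 + 15)/6 = 60/6 = 10; σ²_B = ((15−5)/6)² = 2.778
te_C = (1 + 4·2 + 3)/6 = 12/6 = 2; σ²_C = ((3−1)/6)² = 0.111
te_D = (8 + 4·13 + 30)/6 = 90/6 = 15; σ²_D = ((30−8)/6)² = 13.444
te_E = (3 + 4·4 + 17)/6 = 36/6 = 6; σ²_E = ((17−3)/6)² = 5.444
te_F = (3 + 4·4 + 17)/6 = 36/6 = 6; σ²_F = ((17−3)/6)² = 5.444
te_G = (5 + 4·8 + 23)/6 = 60/6 = 10; σ²_G = ((23−5)/6)² = 9.000
te_H = (4 + 4·8 + 24)/6 = 60/6 = 10; σ²_H = ((24−4)/6)² = 11.111
te_I = (2 + 4·3 + 4)/6 = 18/6 = 3; σ²_I = ((4−2)/6)² = 0.111
te_J = (2 + 4·3 + 4)/6 = 18/6 = 3; σ²_J = ((4−2)/6)² = 0.111

Forward pass:
ES_A = 0; EF_A = 13
ES_B = 0; EF_B = 10
ES_C = 0; EF_C = 2
ES_D = 0; EF_D = 15
ES_E = 0; EF_E = 6
ES_F = 15; EF_F = 15+6 = 21
ES_G = max(EF_B=10, EF_D=15) = 15; EF_G = 15+10 = 25
ES_H = max(EF_A=13, EF_E=6) = 13; EF_H = 13+10 = 23
ES_I = 2; EF_I = 2+3 = 5
ES_J = max(EF_F=21, EF_G=25, EF_H=23, EF_I=5) = 25; EF_J = 25+3 = 28
Expected project duration μ = 28 days. Critical path: D → G → J.

Variance along critical path = 13.444 + 9.000 + 0.111 = 22.556; σ = √22.556 = 4.749 days.
Z = (35 − 28) / 4.749 = 1.474
P(T ≤ 35) = Φ(1.474) ≈ 0.930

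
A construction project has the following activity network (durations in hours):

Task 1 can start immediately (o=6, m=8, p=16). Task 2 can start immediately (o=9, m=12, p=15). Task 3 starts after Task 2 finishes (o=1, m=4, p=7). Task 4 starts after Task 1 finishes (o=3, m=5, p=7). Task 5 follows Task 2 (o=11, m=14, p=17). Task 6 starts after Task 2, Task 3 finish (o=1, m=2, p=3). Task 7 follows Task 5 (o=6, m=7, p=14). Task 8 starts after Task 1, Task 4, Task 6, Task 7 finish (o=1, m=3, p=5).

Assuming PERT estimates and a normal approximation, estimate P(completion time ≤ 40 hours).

te_Task 1 = (6 + 4·8 + 16)/6 = 54/6 = 9; σ²_Task 1 = ((16−6)/6)² = 2.778
te_Task 2 = (9 + 4·12 + 15)/6 = 72/6 = 12; σ²_Task 2 = ((15−9)/6)² = 1.000
te_Task 3 = (1 + 4·4 + 7)/6 = 24/6 = 4; σ²_Task 3 = ((7−1)/6)² = 1.000
te_Task 4 = (3 + 4·5 + 7)/6 = 30/6 = 5; σ²_Task 4 = ((7−3)/6)² = 0.444
te_Task 5 = (11 + 4·14 + 17)/6 = 84/6 = 14; σ²_Task 5 = ((17−11)/6)² = 1.000
te_Task 6 = (1 + 4·2 + 3)/6 = 12/6 = 2; σ²_Task 6 = ((3−1)/6)² = 0.111
te_Task 7 = (6 + 4·7 + 14)/6 = 48/6 = 8; σ²_Task 7 = ((14−6)/6)² = 1.778
te_Task 8 = (1 + 4·3 + 5)/6 = 18/6 = 3; σ²_Task 8 = ((5−1)/6)² = 0.444

Forward pass:
ES_Task 1 = 0; EF_Task 1 = 9
ES_Task 2 = 0; EF_Task 2 = 12
ES_Task 3 = 12; EF_Task 3 = 12+4 = 16
ES_Task 4 = 9; EF_Task 4 = 9+5 = 14
ES_Task 5 = 12; EF_Task 5 = 12+14 = 26
ES_Task 6 = max(EF_Task 2=12, EF_Task 3=16) = 16; EF_Task 6 = 16+2 = 18
ES_Task 7 = 26; EF_Task 7 = 26+8 = 34
ES_Task 8 = max(EF_Task 1=9, EF_Task 4=14, EF_Task 6=18, EF_Task 7=34) = 34; EF_Task 8 = 34+3 = 37
Expected project duration μ = 37 hours. Critical path: Task 2 → Task 5 → Task 7 → Task 8.

Variance along critical path = 1.000 + 1.000 + 1.778 + 0.444 = 4.222; σ = √4.222 = 2.055 hours.
Z = (40 − 37) / 2.055 = 1.460
P(T ≤ 40) = Φ(1.460) ≈ 0.928

0.928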